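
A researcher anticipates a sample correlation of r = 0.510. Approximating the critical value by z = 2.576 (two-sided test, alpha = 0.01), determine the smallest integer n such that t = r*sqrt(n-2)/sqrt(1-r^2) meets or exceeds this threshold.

21

Need r·√(n−2)/√(1−r²) ≥ 2.576
√(n−2) ≥ 2.576·√(1−0.260100) / 0.510 = 2.576·0.860174 / 0.510 = 4.3447
n−2 ≥ 18.8764  ⇒  n ≥ 20.8764
Smallest integer n = 21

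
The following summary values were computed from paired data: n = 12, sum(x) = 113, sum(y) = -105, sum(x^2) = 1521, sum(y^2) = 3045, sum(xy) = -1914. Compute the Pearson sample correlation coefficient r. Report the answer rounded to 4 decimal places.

Numerator: nΣxy − (Σx)(Σy) = 12·(-1914) − (113)(-105) = -11103
Denominator: √[(nΣx²−(Σx)²)(nΣy²−(Σy)²)]
  nΣx²−(Σx)² = 12·1521 − 12769 = 5483;  nΣy²−(Σy)² = 12·3045 − 11025 = 25515
  √(5483·25515) = √139898745 = 11827.8800
r = -11103 / 11827.8800 = -0.9387

-0.9387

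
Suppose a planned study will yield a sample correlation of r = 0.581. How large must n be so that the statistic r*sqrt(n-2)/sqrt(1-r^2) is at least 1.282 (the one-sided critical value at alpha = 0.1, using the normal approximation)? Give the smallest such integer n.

6

Need r·√(n−2)/√(1−r²) ≥ 1.282
√(n−2) ≥ 1.282·√(1−0.337561) / 0.581 = 1.282·0.813904 / 0.581 = 1.7959
n−2 ≥ 3.2253  ⇒  n ≥ 5.2253
Smallest integer n = 6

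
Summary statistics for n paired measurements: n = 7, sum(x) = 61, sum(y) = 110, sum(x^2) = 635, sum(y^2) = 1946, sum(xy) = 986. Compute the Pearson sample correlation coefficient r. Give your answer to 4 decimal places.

S_xy = nΣxy − ΣxΣy = 7·986 − 61·110 = 6902 − 6710 = 192
S_xx = nΣx² − (Σx)² = 7·635 − 61² = 4445 − 3721 = 724
S_yy = nΣy² − (Σy)² = 7·1946 − 110² = 13622 − 12100 = 1522
r = S_xy / √(S_xx·S_yy) = 192 / √(724·1522) = 192 / √1101928 = 192 / 1049.7276 = 0.1829

0.1829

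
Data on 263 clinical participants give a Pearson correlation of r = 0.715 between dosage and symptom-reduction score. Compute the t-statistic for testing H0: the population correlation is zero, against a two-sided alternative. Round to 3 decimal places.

16.522

1 − r² = 1 − 0.511225 = 0.488775;  √(1−r²) = 0.699124
√(n−2) = √261 = 16.155494
t = r·√(n−2)/√(1−r²) = 0.715 · 16.155494 / 0.699124 = 16.522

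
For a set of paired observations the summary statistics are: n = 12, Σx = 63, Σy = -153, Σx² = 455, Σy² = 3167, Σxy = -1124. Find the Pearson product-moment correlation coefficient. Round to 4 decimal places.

Numerator: nΣxy − (Σx)(Σy) = 12·(-1124) − (63)(-153) = -3849
Denominator: √[(nΣx²−(Σx)²)(nΣy²−(Σy)²)]
  nΣx²−(Σx)² = 12·455 − 3969 = 1491;  nΣy²−(Σy)² = 12·3167 − 23409 = 14595
  √(1491·14595) = √21761145 = 4664.8842
r = -3849 / 4664.8842 = -0.8251

-0.8251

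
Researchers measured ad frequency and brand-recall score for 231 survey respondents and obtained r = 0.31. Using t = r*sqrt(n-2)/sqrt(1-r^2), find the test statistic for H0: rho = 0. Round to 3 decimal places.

4.934

1 − r² = 1 − 0.0961 = 0.9039;  √(1−r²) = 0.950737
√(n−2) = √229 = 15.132746
t = r·√(n−2)/√(1−r²) = 0.31 · 15.132746 / 0.950737 = 4.934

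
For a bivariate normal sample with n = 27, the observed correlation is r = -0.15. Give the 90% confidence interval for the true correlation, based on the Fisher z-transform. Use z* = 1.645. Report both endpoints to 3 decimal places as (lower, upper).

(-0.452, 0.183)

Fisher z: z_r = atanh(r) = ½·ln((1+(-0.15))/(1−(-0.15))) = -0.151140
SE(z) = 1/√(n−3) = 1/√24 = 0.204124
90% ⇒ z* = 1.645; margin = 1.645·0.204124 = 0.335784
CI on z-scale: (-0.486924, 0.184644)
Back-transform: tanh(-0.486924) = -0.451772, tanh(0.184644) = 0.182574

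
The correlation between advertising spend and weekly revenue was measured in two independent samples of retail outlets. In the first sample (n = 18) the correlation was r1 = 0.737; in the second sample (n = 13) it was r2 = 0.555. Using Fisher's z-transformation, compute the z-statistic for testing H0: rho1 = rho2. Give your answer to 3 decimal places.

0.780

Fisher z-transforms: z1 = atanh(0.737) = 0.943880, z2 = atanh(0.555) = 0.625578; difference d = 0.318302
Var(d) = 1/15 + 1/10 = 0.0666667 + 0.1000000 = 0.1666667
z = d/√Var(d) = 0.318302 / √0.1666667 = 0.318302 / 0.408248 = 0.780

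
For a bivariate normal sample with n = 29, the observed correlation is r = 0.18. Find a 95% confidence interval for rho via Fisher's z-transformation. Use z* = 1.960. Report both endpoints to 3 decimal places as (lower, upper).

(-0.200, 0.513)

Fisher z: z_r = atanh(r) = ½·ln((1+0.18)/(1−0.18)) = 0.181983
SE(z) = 1/√(n−3) = 1/√26 = 0.196116
95% ⇒ z* = 1.960; margin = 1.960·0.196116 = 0.384387
CI on z-scale: (-0.202404, 0.566370)
Back-transform: tanh(-0.202404) = -0.199685, tanh(0.566370) = 0.512688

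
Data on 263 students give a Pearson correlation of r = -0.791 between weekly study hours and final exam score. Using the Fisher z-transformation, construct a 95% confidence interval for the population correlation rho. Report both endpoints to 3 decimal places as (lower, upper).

z_r = atanh(-0.791) = -1.074098;  SE = 1/√(n−3) = 1/√260 = 0.062017
z-limits: -1.074098 ± 1.960·0.062017 = -1.074098 ± 0.121553 = [-1.195651, -0.952545]
ρ-limits: (tanh -1.195651, tanh -0.952545) = (-0.832, -0.741)

(-0.832, -0.741)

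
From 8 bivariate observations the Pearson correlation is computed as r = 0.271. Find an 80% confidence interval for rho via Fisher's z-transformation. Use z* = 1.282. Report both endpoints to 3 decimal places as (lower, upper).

Fisher z: z_r = atanh(r) = ½·ln((1+0.271)/(1−0.271)) = 0.277943
SE(z) = 1/√(n−3) = 1/√5 = 0.447214
80% ⇒ z* = 1.282; margin = 1.282·0.447214 = 0.573328
CI on z-scale: (-0.295385, 0.851271)
Back-transform: tanh(-0.295385) = -0.287084, tanh(0.851271) = 0.691733

(-0.287, 0.692)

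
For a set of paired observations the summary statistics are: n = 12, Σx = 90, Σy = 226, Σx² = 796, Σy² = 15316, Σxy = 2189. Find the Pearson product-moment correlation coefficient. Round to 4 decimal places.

S_xy = nΣxy − ΣxΣy = 12·2189 − 90·226 = 26268 − 20340 = 5928
S_xx = nΣx² − (Σx)² = 12·796 − 90² = 9552 − 8100 = 1452
S_yy = nΣy² − (Σy)² = 12·15316 − 226² = 183792 − 51076 = 132716
r = S_xy / √(S_xx·S_yy) = 5928 / √(1452·132716) = 5928 / √192703632 = 5928 / 13881.7734 = 0.4270

0.4270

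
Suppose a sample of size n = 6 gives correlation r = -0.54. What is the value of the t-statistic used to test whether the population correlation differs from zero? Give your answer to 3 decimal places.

1 − r² = 1 − 0.2916 = 0.7084;  √(1−r²) = 0.841665
√(n−2) = √4 = 2.000000
t = r·√(n−2)/√(1−r²) = -0.54 · 2.000000 / 0.841665 = -1.283

-1.283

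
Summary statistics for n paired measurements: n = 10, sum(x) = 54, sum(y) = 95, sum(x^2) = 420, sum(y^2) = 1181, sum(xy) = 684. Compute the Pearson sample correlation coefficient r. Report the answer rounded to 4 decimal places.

0.9043

S_xy = nΣxy − ΣxΣy = 10·684 − 54·95 = 6840 − 5130 = 1710
S_xx = nΣx² − (Σx)² = 10·420 − 54² = 4200 − 2916 = 1284
S_yy = nΣy² − (Σy)² = 10·1181 − 95² = 11810 − 9025 = 2785
r = S_xy / √(S_xx·S_yy) = 1710 / √(1284·2785) = 1710 / √3575940 = 1710 / 1891.0156 = 0.9043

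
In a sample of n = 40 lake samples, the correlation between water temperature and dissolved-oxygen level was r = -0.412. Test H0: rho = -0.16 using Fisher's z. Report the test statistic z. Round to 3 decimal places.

z_r = atanh(-0.412) = -0.438018,  z_0 = atanh(-0.16) = -0.161387
SE = 1/√(n−3) = 1/√37 = 0.164399
z = (z_r − z_0)/SE = (-0.438018 − (-0.161387)) / 0.164399 = -0.276631 / 0.164399 = -1.683

-1.683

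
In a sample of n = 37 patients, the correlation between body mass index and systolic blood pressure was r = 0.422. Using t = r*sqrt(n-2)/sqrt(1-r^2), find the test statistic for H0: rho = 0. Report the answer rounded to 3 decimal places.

t = r·√(n−2) / √(1−r²) with r = 0.422, n = 37
  = 0.422·√35 / √(1 − 0.178084)
  = 0.422·5.916080 / 0.906596
  = 2.496586 / 0.906596 = 2.754

2.754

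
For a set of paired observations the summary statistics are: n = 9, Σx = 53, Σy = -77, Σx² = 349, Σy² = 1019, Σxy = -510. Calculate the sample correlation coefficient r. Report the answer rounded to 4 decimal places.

Numerator: nΣxy − (Σx)(Σy) = 9·(-510) − (53)(-77) = -509
Denominator: √[(nΣx²−(Σx)²)(nΣy²−(Σy)²)]
  nΣx²−(Σx)² = 9·349 − 2809 = 332;  nΣy²−(Σy)² = 9·1019 − 5929 = 3242
  √(332·3242) = √1076344 = 1037.4700
r = -509 / 1037.4700 = -0.4906

-0.4906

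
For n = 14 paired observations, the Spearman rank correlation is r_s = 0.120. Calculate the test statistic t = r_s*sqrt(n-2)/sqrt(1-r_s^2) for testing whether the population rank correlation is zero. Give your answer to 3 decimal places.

t = r_s·√(n−2) / √(1−r_s²) with r_s = 0.120, n = 14
  = 0.120·√12 / √(1 − 0.014400)
  = 0.120·3.464102 / 0.992774
  = 0.415692 / 0.992774 = 0.419

0.419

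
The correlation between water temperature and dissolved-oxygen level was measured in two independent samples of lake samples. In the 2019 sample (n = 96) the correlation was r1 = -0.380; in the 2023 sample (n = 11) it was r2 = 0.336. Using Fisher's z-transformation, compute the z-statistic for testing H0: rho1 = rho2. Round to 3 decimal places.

Fisher z-transforms: z1 = atanh(-0.380) = -0.400060, z2 = atanh(0.336) = 0.349577; difference d = -0.749637
Var(d) = 1/93 + 1/8 = 0.0107527 + 0.1250000 = 0.1357527
z = d/√Var(d) = -0.749637 / √0.1357527 = -0.749637 / 0.368446 = -2.035

-2.035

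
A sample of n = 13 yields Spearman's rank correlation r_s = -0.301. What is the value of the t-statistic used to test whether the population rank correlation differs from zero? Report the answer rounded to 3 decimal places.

1 − r_s² = 1 − 0.090601 = 0.909399;  √(1−r_s²) = 0.953624
√(n−2) = √11 = 3.316625
t = r_s·√(n−2)/√(1−r_s²) = -0.301 · 3.316625 / 0.953624 = -1.047

-1.047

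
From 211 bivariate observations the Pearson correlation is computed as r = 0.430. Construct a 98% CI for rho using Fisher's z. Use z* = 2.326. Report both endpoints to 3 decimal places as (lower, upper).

(0.290, 0.552)

z_r = atanh(0.430) = 0.459897;  SE = 1/√(n−3) = 1/√208 = 0.069338
z-limits: 0.459897 ± 2.326·0.069338 = 0.459897 ± 0.161280 = [0.298617, 0.621177]
ρ-limits: (tanh 0.298617, tanh 0.621177) = (0.290, 0.552)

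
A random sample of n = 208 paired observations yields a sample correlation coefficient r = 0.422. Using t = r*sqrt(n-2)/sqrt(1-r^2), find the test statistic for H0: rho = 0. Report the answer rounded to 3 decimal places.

6.681

1 − r² = 1 − 0.178084 = 0.821916;  √(1−r²) = 0.906596
√(n−2) = √206 = 14.352700
t = r·√(n−2)/√(1−r²) = 0.422 · 14.352700 / 0.906596 = 6.681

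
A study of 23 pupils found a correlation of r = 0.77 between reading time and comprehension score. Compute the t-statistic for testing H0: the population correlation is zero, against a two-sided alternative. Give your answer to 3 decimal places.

1 − r² = 1 − 0.5929 = 0.4071;  √(1−r²) = 0.638044
√(n−2) = √21 = 4.582576
t = r·√(n−2)/√(1−r²) = 0.77 · 4.582576 / 0.638044 = 5.530

5.530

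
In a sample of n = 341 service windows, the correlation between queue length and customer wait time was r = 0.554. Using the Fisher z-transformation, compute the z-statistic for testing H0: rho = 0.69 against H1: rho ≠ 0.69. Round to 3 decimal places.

-4.115

Fisher z: atanh(0.554) = 0.624134, atanh(0.69) = 0.847956
z = (z_r − z_0)·√(n−3) = (0.624134 − 0.847956)·√338 = -0.223822 · 18.384776 = -4.115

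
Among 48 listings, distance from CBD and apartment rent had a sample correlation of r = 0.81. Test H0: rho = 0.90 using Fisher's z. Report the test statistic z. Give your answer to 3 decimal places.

-2.316

Fisher z: atanh(0.81) = 1.127029, atanh(0.90) = 1.472219
z = (z_r − z_0)·√(n−3) = (1.127029 − 1.472219)·√45 = -0.345190 · 6.708204 = -2.316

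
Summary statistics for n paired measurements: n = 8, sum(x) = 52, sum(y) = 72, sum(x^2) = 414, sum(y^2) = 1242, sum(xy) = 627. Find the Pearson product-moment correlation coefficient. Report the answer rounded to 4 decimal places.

S_xy = nΣxy − ΣxΣy = 8·627 − 52·72 = 5016 − 3744 = 1272
S_xx = nΣx² − (Σx)² = 8·414 − 52² = 3312 − 2704 = 608
S_yy = nΣy² − (Σy)² = 8·1242 − 72² = 9936 − 5184 = 4752
r = S_xy / √(S_xx·S_yy) = 1272 / √(608·4752) = 1272 / √2889216 = 1272 / 1699.7694 = 0.7483

0.7483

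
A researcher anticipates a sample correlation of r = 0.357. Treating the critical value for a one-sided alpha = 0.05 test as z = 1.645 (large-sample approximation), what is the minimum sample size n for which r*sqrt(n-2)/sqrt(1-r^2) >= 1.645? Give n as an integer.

21

r√(n−2)/√(1−r²) ≥ 1.645  ⇔  n−2 ≥ (1.645)²·(1−r²)/r²
(1−r²)/r² = (1−0.127449)/0.127449 = 6.8463
n ≥ 2 + 2.706025·6.8463 = 2 + 18.5263 = 20.5263
⌈20.5263⌉ = 21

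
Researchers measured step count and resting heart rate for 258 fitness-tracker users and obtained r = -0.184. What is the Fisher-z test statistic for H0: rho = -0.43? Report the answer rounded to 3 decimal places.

Fisher z: atanh(-0.184) = -0.186120, atanh(-0.43) = -0.459897
z = (z_r − z_0)·√(n−3) = (-0.186120 − (-0.459897))·√255 = 0.273777 · 15.968719 = 4.372

4.372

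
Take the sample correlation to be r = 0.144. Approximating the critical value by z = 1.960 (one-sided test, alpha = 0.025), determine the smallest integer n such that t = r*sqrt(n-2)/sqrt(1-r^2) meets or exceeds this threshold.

184

r√(n−2)/√(1−r²) ≥ 1.960  ⇔  n−2 ≥ (1.960)²·(1−r²)/r²
(1−r²)/r² = (1−0.020736)/0.020736 = 47.2253
n ≥ 2 + 3.8416·47.2253 = 2 + 181.4207 = 183.4207
⌈183.4207⌉ = 184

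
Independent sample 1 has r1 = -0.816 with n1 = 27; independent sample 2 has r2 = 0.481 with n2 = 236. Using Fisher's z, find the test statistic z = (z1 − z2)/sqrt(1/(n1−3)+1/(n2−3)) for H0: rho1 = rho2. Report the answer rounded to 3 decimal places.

-7.785

Fisher z-transforms: z1 = atanh(-0.816) = -1.144728, z2 = atanh(0.481) = 0.524284; difference d = -1.669012
Var(d) = 1/24 + 1/233 = 0.0416667 + 0.0042918 = 0.0459585
z = d/√Var(d) = -1.669012 / √0.0459585 = -1.669012 / 0.214379 = -7.785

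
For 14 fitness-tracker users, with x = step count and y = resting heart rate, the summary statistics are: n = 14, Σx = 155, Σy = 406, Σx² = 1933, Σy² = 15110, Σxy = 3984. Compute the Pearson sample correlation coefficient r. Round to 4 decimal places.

S_xy = nΣxy − ΣxΣy = 14·3984 − 155·406 = 55776 − 62930 = -7154
S_xx = nΣx² − (Σx)² = 14·1933 − 155² = 27062 − 24025 = 3037
S_yy = nΣy² − (Σy)² = 14·15110 − 406² = 211540 − 164836 = 46704
r = S_xy / √(S_xx·S_yy) = -7154 / √(3037·46704) = -7154 / √141840048 = -7154 / 11909.6620 = -0.6007

-0.6007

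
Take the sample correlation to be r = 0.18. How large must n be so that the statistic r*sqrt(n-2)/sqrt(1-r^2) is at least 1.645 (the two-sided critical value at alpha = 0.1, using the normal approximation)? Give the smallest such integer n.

r√(n−2)/√(1−r²) ≥ 1.645  ⇔  n−2 ≥ (1.645)²·(1−r²)/r²
(1−r²)/r² = (1−0.0324)/0.0324 = 29.8642
n ≥ 2 + 2.706025·29.8642 = 2 + 80.8133 = 82.8133
⌈82.8133⌉ = 83

83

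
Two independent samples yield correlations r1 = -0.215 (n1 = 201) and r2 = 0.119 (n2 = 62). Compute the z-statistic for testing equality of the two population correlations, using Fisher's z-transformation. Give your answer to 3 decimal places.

-2.279

z1 = atanh(-0.215) = -0.218408,  z2 = atanh(0.119) = 0.119567
SE = √(1/(n1−3) + 1/(n2−3)) = √(1/198 + 1/59) = √(0.0050505 + 0.0169492) = √0.0219997 = 0.148323
z = (z1 − z2)/SE = (-0.218408 − 0.119567) / 0.148323 = -0.337975 / 0.148323 = -2.279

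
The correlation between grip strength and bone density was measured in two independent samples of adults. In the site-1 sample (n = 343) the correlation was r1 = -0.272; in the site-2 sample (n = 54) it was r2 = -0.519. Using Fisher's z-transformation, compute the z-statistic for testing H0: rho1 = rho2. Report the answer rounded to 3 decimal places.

Fisher z-transforms: z1 = atanh(-0.272) = -0.279022, z2 = atanh(-0.519) = -0.574970; difference d = 0.295948
Var(d) = 1/340 + 1/51 = 0.0029412 + 0.0196078 = 0.0225490
z = d/√Var(d) = 0.295948 / √0.0225490 = 0.295948 / 0.150163 = 1.971

1.971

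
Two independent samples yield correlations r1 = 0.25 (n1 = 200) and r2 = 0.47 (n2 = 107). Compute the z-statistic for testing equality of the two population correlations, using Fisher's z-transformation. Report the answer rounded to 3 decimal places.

Fisher z-transforms: z1 = atanh(0.25) = 0.255413, z2 = atanh(0.47) = 0.510070; difference d = -0.254657
Var(d) = 1/197 + 1/104 = 0.0050761 + 0.0096154 = 0.0146915
z = d/√Var(d) = -0.254657 / √0.0146915 = -0.254657 / 0.121208 = -2.101

-2.101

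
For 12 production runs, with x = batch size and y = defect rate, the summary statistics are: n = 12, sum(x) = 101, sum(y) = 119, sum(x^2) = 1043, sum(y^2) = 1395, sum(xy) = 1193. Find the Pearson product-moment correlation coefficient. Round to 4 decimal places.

S_xy = nΣxy − ΣxΣy = 12·1193 − 101·119 = 14316 − 12019 = 2297
S_xx = nΣx² − (Σx)² = 12·1043 − 101² = 12516 − 10201 = 2315
S_yy = nΣy² − (Σy)² = 12·1395 − 119² = 16740 − 14161 = 2579
r = S_xy / √(S_xx·S_yy) = 2297 / √(2315·2579) = 2297 / √5970385 = 2297 / 2443.4371 = 0.9401

0.9401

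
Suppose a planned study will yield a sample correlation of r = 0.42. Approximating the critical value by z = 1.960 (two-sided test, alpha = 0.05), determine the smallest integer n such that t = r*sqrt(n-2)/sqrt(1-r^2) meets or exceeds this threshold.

20

Need r·√(n−2)/√(1−r²) ≥ 1.960
√(n−2) ≥ 1.960·√(1−0.1764) / 0.42 = 1.960·0.907524 / 0.42 = 4.2351
n−2 ≥ 17.9361  ⇒  n ≥ 19.9361
Smallest integer n = 20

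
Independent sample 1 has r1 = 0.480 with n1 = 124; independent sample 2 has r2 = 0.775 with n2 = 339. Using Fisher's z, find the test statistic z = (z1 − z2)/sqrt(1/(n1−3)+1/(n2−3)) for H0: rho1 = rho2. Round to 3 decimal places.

-4.808

Fisher z-transforms: z1 = atanh(0.480) = 0.522984, z2 = atanh(0.775) = 1.032728; difference d = -0.509744
Var(d) = 1/121 + 1/336 = 0.0082645 + 0.0029762 = 0.0112407
z = d/√Var(d) = -0.509744 / √0.0112407 = -0.509744 / 0.106022 = -4.808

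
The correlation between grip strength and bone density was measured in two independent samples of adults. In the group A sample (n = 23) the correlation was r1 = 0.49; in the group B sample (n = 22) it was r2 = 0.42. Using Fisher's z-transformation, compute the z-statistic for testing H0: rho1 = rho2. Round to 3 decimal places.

0.276

Fisher z-transforms: z1 = atanh(0.49) = 0.536060, z2 = atanh(0.42) = 0.447692; difference d = 0.088368
Var(d) = 1/20 + 1/19 = 0.0500000 + 0.0526316 = 0.1026316
z = d/√Var(d) = 0.088368 / √0.1026316 = 0.088368 / 0.320362 = 0.276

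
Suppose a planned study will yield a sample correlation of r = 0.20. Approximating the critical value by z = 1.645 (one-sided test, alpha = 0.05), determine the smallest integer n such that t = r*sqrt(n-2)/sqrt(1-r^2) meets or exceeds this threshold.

Need r·√(n−2)/√(1−r²) ≥ 1.645
√(n−2) ≥ 1.645·√(1−0.0400) / 0.20 = 1.645·0.979796 / 0.20 = 8.0588
n−2 ≥ 64.9443  ⇒  n ≥ 66.9443
Smallest integer n = 67

67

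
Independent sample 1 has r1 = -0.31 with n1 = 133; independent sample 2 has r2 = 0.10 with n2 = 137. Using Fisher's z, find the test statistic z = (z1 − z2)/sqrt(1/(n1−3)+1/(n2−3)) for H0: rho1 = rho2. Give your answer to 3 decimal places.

Fisher z-transforms: z1 = atanh(-0.31) = -0.320545, z2 = atanh(0.10) = 0.100335; difference d = -0.420880
Var(d) = 1/130 + 1/134 = 0.0076923 + 0.0074627 = 0.0151550
z = d/√Var(d) = -0.420880 / √0.0151550 = -0.420880 / 0.123106 = -3.419

-3.419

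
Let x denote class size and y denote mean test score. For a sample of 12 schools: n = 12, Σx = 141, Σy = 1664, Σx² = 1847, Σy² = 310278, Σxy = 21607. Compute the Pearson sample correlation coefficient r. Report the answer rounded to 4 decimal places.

Numerator: nΣxy − (Σx)(Σy) = 12·21607 − (141)(1664) = 24660
Denominator: √[(nΣx²−(Σx)²)(nΣy²−(Σy)²)]
  nΣx²−(Σx)² = 12·1847 − 19881 = 2283;  nΣy²−(Σy)² = 12·310278 − 2768896 = 954440
  √(2283·954440) = √2178986520 = 46679.6157
r = 24660 / 46679.6157 = 0.5283

0.5283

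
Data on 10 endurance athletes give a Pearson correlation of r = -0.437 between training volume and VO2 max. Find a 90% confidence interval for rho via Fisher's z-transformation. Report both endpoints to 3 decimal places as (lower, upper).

(-0.797, 0.152)

z_r = atanh(-0.437) = -0.468517;  SE = 1/√(n−3) = 1/√7 = 0.377964
z-limits: -0.468517 ± 1.645·0.377964 = -0.468517 ± 0.621751 = [-1.090268, 0.153234]
ρ-limits: (tanh -1.090268, tanh 0.153234) = (-0.797, 0.152)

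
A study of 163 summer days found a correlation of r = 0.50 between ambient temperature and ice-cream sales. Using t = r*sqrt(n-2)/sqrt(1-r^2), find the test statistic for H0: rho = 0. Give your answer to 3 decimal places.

7.326

t = r·√(n−2) / √(1−r²) with r = 0.50, n = 163
  = 0.50·√161 / √(1 − 0.2500)
  = 0.50·12.688578 / 0.866025
  = 6.344289 / 0.866025 = 7.326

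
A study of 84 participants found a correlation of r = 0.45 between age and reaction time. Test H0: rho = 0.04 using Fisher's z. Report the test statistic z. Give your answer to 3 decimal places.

Fisher z: atanh(0.45) = 0.484700, atanh(0.04) = 0.040021
z = (z_r − z_0)·√(n−3) = (0.484700 − 0.040021)·√81 = 0.444679 · 9.000000 = 4.002

4.002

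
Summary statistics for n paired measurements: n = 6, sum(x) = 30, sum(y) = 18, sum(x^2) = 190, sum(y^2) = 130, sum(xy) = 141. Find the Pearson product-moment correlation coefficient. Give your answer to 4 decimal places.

Numerator: nΣxy − (Σx)(Σy) = 6·141 − (30)(18) = 306
Denominator: √[(nΣx²−(Σx)²)(nΣy²−(Σy)²)]
  nΣx²−(Σx)² = 6·190 − 900 = 240;  nΣy²−(Σy)² = 6·130 − 324 = 456
  √(240·456) = √109440 = 330.8172
r = 306 / 330.8172 = 0.9250

0.9250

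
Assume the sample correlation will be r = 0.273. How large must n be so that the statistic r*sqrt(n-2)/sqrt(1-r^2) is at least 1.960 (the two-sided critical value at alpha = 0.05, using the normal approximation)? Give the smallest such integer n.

50

Need r·√(n−2)/√(1−r²) ≥ 1.960
√(n−2) ≥ 1.960·√(1−0.074529) / 0.273 = 1.960·0.962014 / 0.273 = 6.9068
n−2 ≥ 47.7039  ⇒  n ≥ 49.7039
Smallest integer n = 50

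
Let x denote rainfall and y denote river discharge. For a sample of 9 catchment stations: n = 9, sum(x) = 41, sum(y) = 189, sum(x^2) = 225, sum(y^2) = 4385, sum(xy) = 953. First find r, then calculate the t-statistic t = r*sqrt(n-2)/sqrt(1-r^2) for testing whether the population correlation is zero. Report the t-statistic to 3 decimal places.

Numerator: nΣxy − (Σx)(Σy) = 9·953 − (41)(189) = 828
Denominator: √[(nΣx²−(Σx)²)(nΣy²−(Σy)²)]
  nΣx²−(Σx)² = 9·225 − 1681 = 344;  nΣy²−(Σy)² = 9·4385 − 35721 = 3744
  √(344·3744) = √1287936 = 1134.8727
r = 828 / 1134.8727 = 0.7296
t = r·√(n−2)/√(1−r²) = 0.7296·√7 / √(1−0.532316) = 1.930340 / 0.683874 = 2.823

2.823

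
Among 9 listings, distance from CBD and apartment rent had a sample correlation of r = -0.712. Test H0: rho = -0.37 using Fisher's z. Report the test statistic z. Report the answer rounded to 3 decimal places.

Fisher z: atanh(-0.712) = -0.891229, atanh(-0.37) = -0.388423
z = (z_r − z_0)·√(n−3) = (-0.891229 − (-0.388423))·√6 = -0.502806 · 2.449490 = -1.232

-1.232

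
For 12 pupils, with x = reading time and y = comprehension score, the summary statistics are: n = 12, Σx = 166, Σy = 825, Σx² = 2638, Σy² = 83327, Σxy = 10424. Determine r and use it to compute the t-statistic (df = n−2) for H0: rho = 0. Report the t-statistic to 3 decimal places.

S_xy = nΣxy − ΣxΣy = 12·10424 − 166·825 = 125088 − 136950 = -11862
S_xx = nΣx² − (Σx)² = 12·2638 − 166² = 31656 − 27556 = 4100
S_yy = nΣy² − (Σy)² = 12·83327 − 825² = 999924 − 680625 = 319299
r = S_xy / √(S_xx·S_yy) = -11862 / √(4100·319299) = -11862 / √1309125900 = -11862 / 36181.8449 = -0.3278
t = r·√(n−2)/√(1−r²) = -0.3278·√10 / √(1−0.107453) = -1.036595 / 0.944747 = -1.097

-1.097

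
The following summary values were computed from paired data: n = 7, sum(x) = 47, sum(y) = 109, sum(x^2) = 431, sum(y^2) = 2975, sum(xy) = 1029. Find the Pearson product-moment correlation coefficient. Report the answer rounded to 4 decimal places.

S_xy = nΣxy − ΣxΣy = 7·1029 − 47·109 = 7203 − 5123 = 2080
S_xx = nΣx² − (Σx)² = 7·431 − 47² = 3017 − 2209 = 808
S_yy = nΣy² − (Σy)² = 7·2975 − 109² = 20825 − 11881 = 8944
r = S_xy / √(S_xx·S_yy) = 2080 / √(808·8944) = 2080 / √7226752 = 2080 / 2688.2619 = 0.7737

0.7737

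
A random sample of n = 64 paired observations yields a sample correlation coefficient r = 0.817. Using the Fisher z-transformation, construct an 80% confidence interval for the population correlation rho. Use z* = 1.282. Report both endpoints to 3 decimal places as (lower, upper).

z_r = atanh(0.817) = 1.147728;  SE = 1/√(n−3) = 1/√61 = 0.128037
z-limits: 1.147728 ± 1.282·0.128037 = 1.147728 ± 0.164143 = [0.983585, 1.311871]
ρ-limits: (tanh 0.983585, tanh 1.311871) = (0.755, 0.865)

(0.755, 0.865)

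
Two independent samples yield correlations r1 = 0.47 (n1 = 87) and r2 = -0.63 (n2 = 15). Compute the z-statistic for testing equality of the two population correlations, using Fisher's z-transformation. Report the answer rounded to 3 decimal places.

z1 = atanh(0.47) = 0.510070,  z2 = atanh(-0.63) = -0.741416
SE = √(1/(n1−3) + 1/(n2−3)) = √(1/84 + 1/12) = √(0.0119048 + 0.0833333) = √0.0952381 = 0.308607
z = (z1 − z2)/SE = (0.510070 − (-0.741416)) / 0.308607 = 1.251486 / 0.308607 = 4.055

4.055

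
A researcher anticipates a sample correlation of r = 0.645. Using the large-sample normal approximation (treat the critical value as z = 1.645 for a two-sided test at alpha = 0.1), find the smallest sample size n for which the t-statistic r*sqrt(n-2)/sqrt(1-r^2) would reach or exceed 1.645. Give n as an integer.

6

Need r·√(n−2)/√(1−r²) ≥ 1.645
√(n−2) ≥ 1.645·√(1−0.416025) / 0.645 = 1.645·0.764183 / 0.645 = 1.9490
n−2 ≥ 3.7986  ⇒  n ≥ 5.7986
Smallest integer n = 6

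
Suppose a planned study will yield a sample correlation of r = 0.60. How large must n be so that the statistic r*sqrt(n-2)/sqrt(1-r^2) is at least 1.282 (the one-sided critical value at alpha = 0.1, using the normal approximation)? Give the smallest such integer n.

Need r·√(n−2)/√(1−r²) ≥ 1.282
√(n−2) ≥ 1.282·√(1−0.3600) / 0.60 = 1.282·0.800000 / 0.60 = 1.7093
n−2 ≥ 2.9217  ⇒  n ≥ 4.9217
Smallest integer n = 5

5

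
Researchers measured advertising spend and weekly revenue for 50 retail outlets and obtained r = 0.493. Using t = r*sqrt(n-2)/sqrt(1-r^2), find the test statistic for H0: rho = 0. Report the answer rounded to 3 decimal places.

t = r·√(n−2) / √(1−r²) with r = 0.493, n = 50
  = 0.493·√48 / √(1 − 0.243049)
  = 0.493·6.928203 / 0.870029
  = 3.415604 / 0.870029 = 3.926

3.926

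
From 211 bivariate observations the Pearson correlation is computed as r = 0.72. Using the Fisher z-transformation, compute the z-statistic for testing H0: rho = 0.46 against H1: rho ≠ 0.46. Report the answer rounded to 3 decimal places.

Fisher z: atanh(0.72) = 0.907645, atanh(0.46) = 0.497311
z = (z_r − z_0)·√(n−3) = (0.907645 − 0.497311)·√208 = 0.410334 · 14.422205 = 5.918

5.918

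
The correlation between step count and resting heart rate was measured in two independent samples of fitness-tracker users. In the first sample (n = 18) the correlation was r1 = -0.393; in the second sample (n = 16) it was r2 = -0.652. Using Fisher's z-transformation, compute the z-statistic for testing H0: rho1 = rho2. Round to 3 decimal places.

Fisher z-transforms: z1 = atanh(-0.393) = -0.415343, z2 = atanh(-0.652) = -0.778770; difference d = 0.363427
Var(d) = 1/15 + 1/13 = 0.0666667 + 0.0769231 = 0.1435898
z = d/√Var(d) = 0.363427 / √0.1435898 = 0.363427 / 0.378932 = 0.959

0.959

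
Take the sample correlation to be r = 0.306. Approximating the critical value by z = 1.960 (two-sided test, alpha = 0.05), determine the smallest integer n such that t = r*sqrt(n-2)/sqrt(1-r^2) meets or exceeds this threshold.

r√(n−2)/√(1−r²) ≥ 1.960  ⇔  n−2 ≥ (1.960)²·(1−r²)/r²
(1−r²)/r² = (1−0.093636)/0.093636 = 9.6797
n ≥ 2 + 3.8416·9.6797 = 2 + 37.1855 = 39.1855
⌈39.1855⌉ = 40

40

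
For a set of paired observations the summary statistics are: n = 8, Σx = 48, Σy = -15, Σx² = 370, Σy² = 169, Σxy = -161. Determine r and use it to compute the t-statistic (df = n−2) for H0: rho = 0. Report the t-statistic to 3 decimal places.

-2.155

Numerator: nΣxy − (Σx)(Σy) = 8·(-161) − (48)(-15) = -568
Denominator: √[(nΣx²−(Σx)²)(nΣy²−(Σy)²)]
  nΣx²−(Σx)² = 8·370 − 2304 = 656;  nΣy²−(Σy)² = 8·169 − 225 = 1127
  √(656·1127) = √739312 = 859.8325
r = -568 / 859.8325 = -0.6606
t = r·√(n−2)/√(1−r²) = -0.6606·√6 / √(1−0.436392) = -1.618133 / 0.750738 = -2.155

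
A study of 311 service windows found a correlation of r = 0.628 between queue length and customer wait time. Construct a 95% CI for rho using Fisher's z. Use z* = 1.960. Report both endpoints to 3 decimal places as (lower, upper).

(0.556, 0.691)

z_r = atanh(0.628) = 0.738107;  SE = 1/√(n−3) = 1/√308 = 0.056980
z-limits: 0.738107 ± 1.960·0.056980 = 0.738107 ± 0.111681 = [0.626426, 0.849788]
ρ-limits: (tanh 0.626426, tanh 0.849788) = (0.556, 0.691)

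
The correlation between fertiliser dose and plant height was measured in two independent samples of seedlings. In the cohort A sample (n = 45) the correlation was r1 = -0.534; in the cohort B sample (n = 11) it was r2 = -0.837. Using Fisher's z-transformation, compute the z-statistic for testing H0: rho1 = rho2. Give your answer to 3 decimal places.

z1 = atanh(-0.534) = -0.595724,  z2 = atanh(-0.837) = -1.211069
SE = √(1/(n1−3) + 1/(n2−3)) = √(1/42 + 1/8) = √(0.0238095 + 0.1250000) = √0.1488095 = 0.385758
z = (z1 − z2)/SE = (-0.595724 − (-1.211069)) / 0.385758 = 0.615345 / 0.385758 = 1.595

1.595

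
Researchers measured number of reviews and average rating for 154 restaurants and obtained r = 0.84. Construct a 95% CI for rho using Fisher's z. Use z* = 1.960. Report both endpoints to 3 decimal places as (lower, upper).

(0.786, 0.881)

Fisher z: z_r = atanh(r) = ½·ln((1+0.84)/(1−0.84)) = 1.221174
SE(z) = 1/√(n−3) = 1/√151 = 0.081379
95% ⇒ z* = 1.960; margin = 1.960·0.081379 = 0.159503
CI on z-scale: (1.061671, 1.380677)
Back-transform: tanh(1.061671) = 0.786303, tanh(1.380677) = 0.881103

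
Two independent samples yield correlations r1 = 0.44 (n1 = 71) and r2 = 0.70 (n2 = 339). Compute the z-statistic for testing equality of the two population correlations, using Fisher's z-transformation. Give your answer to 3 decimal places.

z1 = atanh(0.44) = 0.472231,  z2 = atanh(0.70) = 0.867301
SE = √(1/(n1−3) + 1/(n2−3)) = √(1/68 + 1/336) = √(0.0147059 + 0.0029762) = √0.0176821 = 0.132974
z = (z1 − z2)/SE = (0.472231 − 0.867301) / 0.132974 = -0.395070 / 0.132974 = -2.971

-2.971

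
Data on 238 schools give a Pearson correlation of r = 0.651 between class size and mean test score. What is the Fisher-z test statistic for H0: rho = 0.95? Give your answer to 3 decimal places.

Fisher z: atanh(0.651) = 0.777032, atanh(0.95) = 1.831781
z = (z_r − z_0)·√(n−3) = (0.777032 − 1.831781)·√235 = -1.054749 · 15.329710 = -16.169

-16.169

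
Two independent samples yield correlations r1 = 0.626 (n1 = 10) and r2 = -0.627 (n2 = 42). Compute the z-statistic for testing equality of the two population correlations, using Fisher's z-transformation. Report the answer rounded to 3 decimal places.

3.584

z1 = atanh(0.626) = 0.734811,  z2 = atanh(-0.627) = -0.736457
SE = √(1/(n1−3) + 1/(n2−3)) = √(1/7 + 1/39) = √(0.1428571 + 0.0256410) = √0.1684981 = 0.410485
z = (z1 − z2)/SE = (0.734811 − (-0.736457)) / 0.410485 = 1.471268 / 0.410485 = 3.584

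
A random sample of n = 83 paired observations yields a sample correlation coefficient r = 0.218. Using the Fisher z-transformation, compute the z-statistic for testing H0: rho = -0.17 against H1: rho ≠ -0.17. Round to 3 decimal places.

3.517

Fisher z: atanh(0.218) = 0.221555, atanh(-0.17) = -0.171667
z = (z_r − z_0)·√(n−3) = (0.221555 − (-0.171667))·√80 = 0.393222 · 8.944272 = 3.517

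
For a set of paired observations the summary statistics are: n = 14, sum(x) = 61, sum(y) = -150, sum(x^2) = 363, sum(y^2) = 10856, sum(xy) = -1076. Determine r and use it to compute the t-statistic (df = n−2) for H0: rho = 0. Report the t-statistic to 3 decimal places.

S_xy = nΣxy − ΣxΣy = 14·(-1076) − 61·(-150) = -15064 − (-9150) = -5914
S_xx = nΣx² − (Σx)² = 14·363 − 61² = 5082 − 3721 = 1361
S_yy = nΣy² − (Σy)² = 14·10856 − (-150)² = 151984 − 22500 = 129484
r = S_xy / √(S_xx·S_yy) = -5914 / √(1361·129484) = -5914 / √176227724 = -5914 / 13275.0791 = -0.4455
t = r·√(n−2)/√(1−r²) = -0.4455·√12 / √(1−0.198470) = -1.543257 / 0.895282 = -1.724

-1.724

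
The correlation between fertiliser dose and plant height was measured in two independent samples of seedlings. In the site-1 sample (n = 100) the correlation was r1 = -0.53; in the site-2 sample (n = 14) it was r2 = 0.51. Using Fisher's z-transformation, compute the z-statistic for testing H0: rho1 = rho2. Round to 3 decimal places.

z1 = atanh(-0.53) = -0.590145,  z2 = atanh(0.51) = 0.562730
SE = √(1/(n1−3) + 1/(n2−3)) = √(1/97 + 1/11) = √(0.0103093 + 0.0909091) = √0.1012184 = 0.318148
z = (z1 − z2)/SE = (-0.590145 − 0.562730) / 0.318148 = -1.152875 / 0.318148 = -3.624

-3.624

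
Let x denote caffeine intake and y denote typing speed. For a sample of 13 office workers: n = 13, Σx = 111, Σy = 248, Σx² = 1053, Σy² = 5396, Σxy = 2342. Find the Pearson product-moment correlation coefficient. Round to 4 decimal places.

Numerator: nΣxy − (Σx)(Σy) = 13·2342 − (111)(248) = 2918
Denominator: √[(nΣx²−(Σx)²)(nΣy²−(Σy)²)]
  nΣx²−(Σx)² = 13·1053 − 12321 = 1368;  nΣy²−(Σy)² = 13·5396 − 61504 = 8644
  √(1368·8644) = √11824992 = 3438.7486
r = 2918 / 3438.7486 = 0.8486

0.8486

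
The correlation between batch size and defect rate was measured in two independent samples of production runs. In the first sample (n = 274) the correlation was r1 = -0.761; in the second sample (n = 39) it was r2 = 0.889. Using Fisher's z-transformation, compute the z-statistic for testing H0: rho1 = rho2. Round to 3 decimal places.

Fisher z-transforms: z1 = atanh(-0.761) = -0.998587, z2 = atanh(0.889) = 1.417136; difference d = -2.415723
Var(d) = 1/271 + 1/36 = 0.0036900 + 0.0277778 = 0.0314678
z = d/√Var(d) = -2.415723 / √0.0314678 = -2.415723 / 0.177392 = -13.618

-13.618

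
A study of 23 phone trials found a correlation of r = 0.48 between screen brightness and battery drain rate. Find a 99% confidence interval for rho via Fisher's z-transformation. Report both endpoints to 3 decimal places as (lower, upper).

Fisher z: z_r = atanh(r) = ½·ln((1+0.48)/(1−0.48)) = 0.522984
SE(z) = 1/√(n−3) = 1/√20 = 0.223607
99% ⇒ z* = 2.576; margin = 2.576·0.223607 = 0.576012
CI on z-scale: (-0.053028, 1.098996)
Back-transform: tanh(-0.053028) = -0.052978, tanh(1.098996) = 0.800138

(-0.053, 0.800)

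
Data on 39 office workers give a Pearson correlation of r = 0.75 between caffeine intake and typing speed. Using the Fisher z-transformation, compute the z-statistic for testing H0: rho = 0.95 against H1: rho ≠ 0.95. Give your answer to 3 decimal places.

z_r = atanh(0.75) = 0.972955,  z_0 = atanh(0.95) = 1.831781
SE = 1/√(n−3) = 1/√36 = 0.166667
z = (z_r − z_0)/SE = (0.972955 − 1.831781) / 0.166667 = -0.858826 / 0.166667 = -5.153

-5.153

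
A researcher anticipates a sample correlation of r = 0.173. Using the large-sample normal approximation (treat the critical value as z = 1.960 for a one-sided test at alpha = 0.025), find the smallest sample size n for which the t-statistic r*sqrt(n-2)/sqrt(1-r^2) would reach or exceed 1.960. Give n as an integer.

127

r√(n−2)/√(1−r²) ≥ 1.960  ⇔  n−2 ≥ (1.960)²·(1−r²)/r²
(1−r²)/r² = (1−0.029929)/0.029929 = 32.4124
n ≥ 2 + 3.8416·32.4124 = 2 + 124.5155 = 126.5155
⌈126.5155⌉ = 127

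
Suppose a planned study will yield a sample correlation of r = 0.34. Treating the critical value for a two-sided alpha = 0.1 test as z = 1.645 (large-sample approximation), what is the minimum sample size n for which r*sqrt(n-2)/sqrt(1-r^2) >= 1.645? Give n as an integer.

23

r√(n−2)/√(1−r²) ≥ 1.645  ⇔  n−2 ≥ (1.645)²·(1−r²)/r²
(1−r²)/r² = (1−0.1156)/0.1156 = 7.6505
n ≥ 2 + 2.706025·7.6505 = 2 + 20.7024 = 22.7024
⌈22.7024⌉ = 23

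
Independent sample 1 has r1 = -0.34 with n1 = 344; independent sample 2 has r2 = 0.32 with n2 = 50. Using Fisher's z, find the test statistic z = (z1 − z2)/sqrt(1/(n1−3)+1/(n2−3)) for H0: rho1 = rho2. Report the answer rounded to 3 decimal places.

-4.407

z1 = atanh(-0.34) = -0.354093,  z2 = atanh(0.32) = 0.331647
SE = √(1/(n1−3) + 1/(n2−3)) = √(1/341 + 1/47) = √(0.0029326 + 0.0212766) = √0.0242092 = 0.155593
z = (z1 − z2)/SE = (-0.354093 − 0.331647) / 0.155593 = -0.685740 / 0.155593 = -4.407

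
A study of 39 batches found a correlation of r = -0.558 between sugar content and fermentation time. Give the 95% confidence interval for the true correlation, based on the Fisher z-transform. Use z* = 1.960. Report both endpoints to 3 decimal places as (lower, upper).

(-0.743, -0.294)

Fisher z: z_r = atanh(r) = ½·ln((1+(-0.558))/(1−(-0.558))) = -0.629924
SE(z) = 1/√(n−3) = 1/√36 = 0.166667
95% ⇒ z* = 1.960; margin = 1.960·0.166667 = 0.326667
CI on z-scale: (-0.956591, -0.303257)
Back-transform: tanh(-0.956591) = -0.742752, tanh(-0.303257) = -0.294290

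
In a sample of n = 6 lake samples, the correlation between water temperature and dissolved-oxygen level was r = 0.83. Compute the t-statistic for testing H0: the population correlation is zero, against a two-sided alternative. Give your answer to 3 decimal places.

2.976

1 − r² = 1 − 0.6889 = 0.3111;  √(1−r²) = 0.557763
√(n−2) = √4 = 2.000000
t = r·√(n−2)/√(1−r²) = 0.83 · 2.000000 / 0.557763 = 2.976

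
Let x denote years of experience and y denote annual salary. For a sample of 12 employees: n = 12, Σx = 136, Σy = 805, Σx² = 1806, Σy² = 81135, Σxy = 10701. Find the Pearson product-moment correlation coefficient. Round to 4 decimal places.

0.5887

Numerator: nΣxy − (Σx)(Σy) = 12·10701 − (136)(805) = 18932
Denominator: √[(nΣx²−(Σx)²)(nΣy²−(Σy)²)]
  nΣx²−(Σx)² = 12·1806 − 18496 = 3176;  nΣy²−(Σy)² = 12·81135 − 648025 = 325595
  √(3176·325595) = √1034089720 = 32157.2654
r = 18932 / 32157.2654 = 0.5887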